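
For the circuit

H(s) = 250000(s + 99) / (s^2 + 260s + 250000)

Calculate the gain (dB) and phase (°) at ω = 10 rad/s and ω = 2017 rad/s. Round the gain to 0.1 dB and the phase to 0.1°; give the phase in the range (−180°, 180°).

At s = jω = j10:
zero (s+99): 99 + j10 → |·| = √(99²+10²) = √9901 ≈ 99.504, ∠ = arctan(10/99) ≈ 5.77°
quadratic: (j10)² + 260·j10 + 250000 = 249900 + j2600 → |·| ≈ 2.4991e+05, ∠ ≈ 0.60°
|H| = 250000 · 99.504 / 2.4991e+05 ≈ 99.54
Gain = 20 log₁₀(99.54) ≈ 39.96 dB
∠H = 5.77° − 0.60° = 5.17°

At s = jω = j2017:
zero (s+99): 99 + j2017 → |·| = √(99²+2017²) = √4078090 ≈ 2019.4, ∠ = arctan(2017/99) ≈ 87.19°
quadratic: (j2017)² + 260·j2017 + 250000 = -3818289 + j524420 → |·| ≈ 3.8541e+06, ∠ ≈ 172.18°
|H| = 250000 · 2019.4 / 3.8541e+06 ≈ 130.99
Gain = 20 log₁₀(130.99) ≈ 42.34 dB
∠H = 87.19° − 172.18° = -84.99°

ω = 10: 40.0 dB, 5.2°; ω = 2017: 42.3 dB, -85.0°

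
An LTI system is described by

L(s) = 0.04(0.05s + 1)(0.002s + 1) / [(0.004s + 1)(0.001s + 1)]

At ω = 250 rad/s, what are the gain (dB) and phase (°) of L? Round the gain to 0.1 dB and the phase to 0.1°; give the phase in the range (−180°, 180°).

-8.3 dB, 53.0°

At ω = 250 rad/s:
zero (1 + j250·0.05) = 1 + j12.5 → |·| ≈ 12.54, ∠ ≈ 85.43°
zero (1 + j250·0.002) = 1 + j0.5 → |·| ≈ 1.118, ∠ ≈ 26.57°
pole (1 + j250·0.004) = 1 + j1 → |·| ≈ 1.4142, ∠ ≈ 45.00°
pole (1 + j250·0.001) = 1 + j0.25 → |·| ≈ 1.0308, ∠ ≈ 14.04°
|L| = 0.04 · 12.54 · 1.118 / (1.4142 · 1.0308) ≈ 0.38469
Gain = 20 log₁₀(0.38469) ≈ -8.30 dB
∠L = (85.43° + 26.57°) − (45.00° + 14.04°) = 52.96°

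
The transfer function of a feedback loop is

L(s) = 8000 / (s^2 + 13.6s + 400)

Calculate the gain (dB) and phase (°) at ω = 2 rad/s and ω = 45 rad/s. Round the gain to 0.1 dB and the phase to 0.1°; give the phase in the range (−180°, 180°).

ω = 2: 26.1 dB, -3.9°; ω = 45: 13.3 dB, -159.4°

At s = jω = j2:
quadratic: (j2)² + 13.6·j2 + 400 = 396 + j27.2 → |·| ≈ 396.93, ∠ ≈ 3.93°
|L| = 8000 / 396.93 ≈ 20.155
Gain = 20 log₁₀(20.155) ≈ 26.09 dB
∠L = 0.00° − 3.93° = -3.93°

At s = jω = j45:
quadratic: (j45)² + 13.6·j45 + 400 = -1625 + j612 → |·| ≈ 1736.4, ∠ ≈ 159.36°
|L| = 8000 / 1736.4 ≈ 4.6072
Gain = 20 log₁₀(4.6072) ≈ 13.27 dB
∠L = 0.00° − 159.36° = -159.36°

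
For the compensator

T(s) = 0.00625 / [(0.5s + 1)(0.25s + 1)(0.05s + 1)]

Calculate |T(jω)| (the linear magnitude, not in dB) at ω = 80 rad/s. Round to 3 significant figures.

At ω = 80 rad/s:
pole (1 + j80·0.5) = 1 + j40 → |·| ≈ 40.012, ∠ ≈ 88.57°
pole (1 + j80·0.25) = 1 + j20 → |·| ≈ 20.025, ∠ ≈ 87.14°
pole (1 + j80·0.05) = 1 + j4 → |·| ≈ 4.1231, ∠ ≈ 75.96°
|T| = 0.00625 · 1 / (40.012 · 20.025 · 4.1231) ≈ 1.8919e-06

1.89e-06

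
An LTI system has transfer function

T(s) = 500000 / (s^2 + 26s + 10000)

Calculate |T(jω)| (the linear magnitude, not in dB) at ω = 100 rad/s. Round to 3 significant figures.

At s = jω = j100:
quadratic: (j100)² + 26·j100 + 10000 = 0 + j2600 → |·| ≈ 2600, ∠ ≈ 90.00°
|T| = 500000 / 2600 ≈ 192.31

192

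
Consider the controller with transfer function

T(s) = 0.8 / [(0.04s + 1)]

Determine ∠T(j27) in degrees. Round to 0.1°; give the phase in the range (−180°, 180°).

-47.2°

At ω = 27 rad/s:
pole (1 + j27·0.04) = 1 + j1.08 → |·| ≈ 1.4719, ∠ ≈ 47.20°
∠T = (0°) − (47.20°) = -47.20°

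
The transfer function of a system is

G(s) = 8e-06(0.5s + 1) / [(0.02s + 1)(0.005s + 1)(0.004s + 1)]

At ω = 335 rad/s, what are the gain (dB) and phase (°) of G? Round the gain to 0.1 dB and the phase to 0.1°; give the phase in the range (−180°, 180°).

At ω = 335 rad/s:
zero (1 + j335·0.5) = 1 + j167.5 → |·| ≈ 167.5, ∠ ≈ 89.66°
pole (1 + j335·0.02) = 1 + j6.7 → |·| ≈ 6.7742, ∠ ≈ 81.51°
pole (1 + j335·0.005) = 1 + j1.675 → |·| ≈ 1.9508, ∠ ≈ 59.16°
pole (1 + j335·0.004) = 1 + j1.34 → |·| ≈ 1.672, ∠ ≈ 53.27°
|G| = 8e-06 · 167.5 / (6.7742 · 1.9508 · 1.672) ≈ 6.0645e-05
Gain = 20 log₁₀(6.0645e-05) ≈ -84.34 dB
∠G = (89.66°) − (81.51° + 59.16° + 53.27°) = -104.28°

-84.3 dB, -104.3°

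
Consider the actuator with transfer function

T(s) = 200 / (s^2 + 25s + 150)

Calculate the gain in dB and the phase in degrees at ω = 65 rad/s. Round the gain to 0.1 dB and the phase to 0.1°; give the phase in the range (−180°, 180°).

Substitute s = j65:
Numerator: 200 = 200 + j0
Denominator: (j65)^2 + 25(j65) + 150 = -4075 + j1625
|N| = √(200² + 0²) ≈ 200, ∠N ≈ 0.00°
|D| = √(4075² + 1625²) ≈ 4387.1, ∠D ≈ 158.26°
|T| = 200 / 4387.1 ≈ 0.045588
Gain = 20 log₁₀(0.045588) ≈ -26.82 dB
∠T = 0.00° − 158.26° = -158.26°

-26.8 dB, -158.3°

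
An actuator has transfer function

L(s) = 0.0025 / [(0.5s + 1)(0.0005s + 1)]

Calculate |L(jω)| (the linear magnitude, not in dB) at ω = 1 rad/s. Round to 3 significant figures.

0.00224

At ω = 1 rad/s:
pole (1 + j1·0.5) = 1 + j0.5 → |·| ≈ 1.118, ∠ ≈ 26.57°
pole (1 + j1·0.0005) = 1 + j0.0005 → |·| ≈ 1, ∠ ≈ 0.03°
|L| = 0.0025 · 1 / (1.118 · 1) ≈ 0.0022361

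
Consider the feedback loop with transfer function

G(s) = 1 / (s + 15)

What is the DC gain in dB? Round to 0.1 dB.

-23.5 dB

G(0) = 1 / (15) ≈ 0.066667
20 log₁₀(0.066667) ≈ -23.52 dB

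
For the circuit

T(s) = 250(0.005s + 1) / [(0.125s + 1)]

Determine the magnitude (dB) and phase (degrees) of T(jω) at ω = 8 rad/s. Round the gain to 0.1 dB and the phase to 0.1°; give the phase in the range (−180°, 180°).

At ω = 8 rad/s:
zero (1 + j8·0.005) = 1 + j0.04 → |·| ≈ 1.0008, ∠ ≈ 2.29°
pole (1 + j8·0.125) = 1 + j1 → |·| ≈ 1.4142, ∠ ≈ 45.00°
|T| = 250 · 1.0008 / (1.4142) ≈ 176.92
Gain = 20 log₁₀(176.92) ≈ 44.96 dB
∠T = (2.29°) − (45.00°) = -42.71°

45.0 dB, -42.7°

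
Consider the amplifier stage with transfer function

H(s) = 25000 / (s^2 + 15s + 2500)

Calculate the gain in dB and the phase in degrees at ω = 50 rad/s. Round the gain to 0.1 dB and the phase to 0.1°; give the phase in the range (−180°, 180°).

30.5 dB, -90.0°

At s = jω = j50:
quadratic: (j50)² + 15·j50 + 2500 = 0 + j750 → |·| ≈ 750, ∠ ≈ 90.00°
|H| = 25000 / 750 ≈ 33.333
Gain = 20 log₁₀(33.333) ≈ 30.46 dB
∠H = 0.00° − 90.00° = -90.00°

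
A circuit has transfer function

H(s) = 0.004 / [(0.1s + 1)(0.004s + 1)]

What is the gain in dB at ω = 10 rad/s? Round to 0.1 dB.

-51.0 dB

At ω = 10 rad/s:
pole (1 + j10·0.1) = 1 + j1 → |·| ≈ 1.4142, ∠ ≈ 45.00°
pole (1 + j10·0.004) = 1 + j0.04 → |·| ≈ 1.0008, ∠ ≈ 2.29°
|H| = 0.004 · 1 / (1.4142 · 1.0008) ≈ 0.0028262
Gain = 20 log₁₀(0.0028262) ≈ -50.98 dB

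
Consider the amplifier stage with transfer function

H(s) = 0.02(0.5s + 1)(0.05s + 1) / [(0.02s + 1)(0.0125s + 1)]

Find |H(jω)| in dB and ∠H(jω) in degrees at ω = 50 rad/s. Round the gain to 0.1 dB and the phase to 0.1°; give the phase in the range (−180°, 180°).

At ω = 50 rad/s:
zero (1 + j50·0.5) = 1 + j25 → |·| ≈ 25.02, ∠ ≈ 87.71°
zero (1 + j50·0.05) = 1 + j2.5 → |·| ≈ 2.6926, ∠ ≈ 68.20°
pole (1 + j50·0.02) = 1 + j1 → |·| ≈ 1.4142, ∠ ≈ 45.00°
pole (1 + j50·0.0125) = 1 + j0.625 → |·| ≈ 1.1792, ∠ ≈ 32.01°
|H| = 0.02 · 25.02 · 2.6926 / (1.4142 · 1.1792) ≈ 0.80796
Gain = 20 log₁₀(0.80796) ≈ -1.85 dB
∠H = (87.71° + 68.20°) − (45.00° + 32.01°) = 78.90°

-1.9 dB, 78.9°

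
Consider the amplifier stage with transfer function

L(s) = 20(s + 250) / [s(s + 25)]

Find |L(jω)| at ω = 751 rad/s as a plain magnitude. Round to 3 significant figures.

0.0281

At s = jω = j751:
zero (s+250): 250 + j751 → |·| = √(250²+751²) = √626501 ≈ 791.52, ∠ = arctan(751/250) ≈ 71.59°
pole (s+25): 25 + j751 → |·| = √(25²+751²) = √564626 ≈ 751.42, ∠ = arctan(751/25) ≈ 88.09°
pole at origin: |s| = 751, ∠ = 90.00° (in denominator)
|L| = 20 · 791.52 / 5.6432e+05 ≈ 0.028052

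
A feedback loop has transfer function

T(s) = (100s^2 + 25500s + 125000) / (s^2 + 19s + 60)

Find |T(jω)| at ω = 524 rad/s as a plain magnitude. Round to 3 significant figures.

111

Substitute s = j524:
Numerator: 100(j524)^2 + 25500(j524) + 125000 = -27332600 + j13362000
Denominator: (j524)^2 + 19(j524) + 60 = -274516 + j9956
|N| = √(27332600² + 13362000²) ≈ 3.0424e+07, ∠N ≈ 153.95°
|D| = √(274516² + 9956²) ≈ 2.747e+05, ∠D ≈ 177.92°
|T| = 3.0424e+07 / 2.747e+05 ≈ 110.75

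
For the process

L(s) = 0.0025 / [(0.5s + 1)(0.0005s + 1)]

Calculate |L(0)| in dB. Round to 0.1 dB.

-52.0 dB

L(0) = 0.0025 · 1 / 1 = 0.0025
20 log₁₀(0.0025) ≈ -52.04 dB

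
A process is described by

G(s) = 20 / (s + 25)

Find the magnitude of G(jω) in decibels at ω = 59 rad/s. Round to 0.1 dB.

Substitute s = j59:
Numerator: 20 = 20 + j0
Denominator: (j59) + 25 = 25 + j59
|N| = √(20² + 0²) ≈ 20, ∠N ≈ 0.00°
|D| = √(25² + 59²) ≈ 64.078, ∠D ≈ 67.04°
|G| = 20 / 64.078 ≈ 0.31212
Gain = 20 log₁₀(0.31212) ≈ -10.11 dB

-10.1 dB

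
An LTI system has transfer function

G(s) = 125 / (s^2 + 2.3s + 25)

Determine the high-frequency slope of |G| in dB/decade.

Each pole contributes −20 dB/decade at high frequency; each zero contributes +20 dB/decade.
Net: 0 zero(s) − 2 pole(s) → -40 dB/decade.

-40 dB/decade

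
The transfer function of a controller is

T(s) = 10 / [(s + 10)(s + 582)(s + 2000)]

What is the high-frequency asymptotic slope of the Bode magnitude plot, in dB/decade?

-60 dB/decade

Each pole contributes −20 dB/decade at high frequency; each zero contributes +20 dB/decade.
Net: 0 zero(s) − 3 pole(s) → -60 dB/decade.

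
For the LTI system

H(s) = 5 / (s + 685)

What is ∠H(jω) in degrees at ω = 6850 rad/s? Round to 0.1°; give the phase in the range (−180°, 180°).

Substitute s = j6850:
Numerator: 5 = 5 + j0
Denominator: (j6850) + 685 = 685 + j6850
|N| = √(5² + 0²) ≈ 5, ∠N ≈ 0.00°
|D| = √(685² + 6850²) ≈ 6884.2, ∠D ≈ 84.29°
∠H = 0.00° − 84.29° = -84.29°

-84.3°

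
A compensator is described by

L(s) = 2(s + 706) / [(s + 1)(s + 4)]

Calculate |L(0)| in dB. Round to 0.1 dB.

51.0 dB

L(0) = 2·706 / (1·4) = 353
20 log₁₀(353) ≈ 50.96 dB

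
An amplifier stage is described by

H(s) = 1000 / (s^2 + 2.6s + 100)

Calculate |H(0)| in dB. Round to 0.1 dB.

20.0 dB

H(0) = 1000 / 100 = 10
20 log₁₀(10) ≈ 20.00 dB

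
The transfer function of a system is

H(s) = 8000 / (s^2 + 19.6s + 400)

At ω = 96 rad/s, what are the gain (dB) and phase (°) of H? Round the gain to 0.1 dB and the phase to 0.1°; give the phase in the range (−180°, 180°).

At s = jω = j96:
quadratic: (j96)² + 19.6·j96 + 400 = -8816 + j1881.6 → |·| ≈ 9014.6, ∠ ≈ 167.95°
|H| = 8000 / 9014.6 ≈ 0.88745
Gain = 20 log₁₀(0.88745) ≈ -1.04 dB
∠H = 0.00° − 167.95° = -167.95°

-1.0 dB, -168.0°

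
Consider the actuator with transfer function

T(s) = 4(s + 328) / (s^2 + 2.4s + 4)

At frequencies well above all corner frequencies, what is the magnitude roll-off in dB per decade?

-20 dB/decade

Each pole contributes −20 dB/decade at high frequency; each zero contributes +20 dB/decade.
Net: 1 zero(s) − 2 pole(s) → -20 dB/decade.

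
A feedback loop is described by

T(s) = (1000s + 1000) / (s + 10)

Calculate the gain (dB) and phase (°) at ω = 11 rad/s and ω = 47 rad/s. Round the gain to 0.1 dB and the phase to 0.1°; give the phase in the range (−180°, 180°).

ω = 11: 57.4 dB, 37.1°; ω = 47: 59.8 dB, 10.8°

Substitute s = j11:
Numerator: 1000(j11) + 1000 = 1000 + j11000
Denominator: (j11) + 10 = 10 + j11
|N| = √(1000² + 11000²) ≈ 11045, ∠N ≈ 84.81°
|D| = √(10² + 11²) ≈ 14.866, ∠D ≈ 47.73°
|T| = 11045 / 14.866 ≈ 742.97
Gain = 20 log₁₀(742.97) ≈ 57.42 dB
∠T = 84.81° − 47.73° = 37.08°

Substitute s = j47:
Numerator: 1000(j47) + 1000 = 1000 + j47000
Denominator: (j47) + 10 = 10 + j47
|N| = √(1000² + 47000²) ≈ 47011, ∠N ≈ 88.78°
|D| = √(10² + 47²) ≈ 48.052, ∠D ≈ 77.99°
|T| = 47011 / 48.052 ≈ 978.34
Gain = 20 log₁₀(978.34) ≈ 59.81 dB
∠T = 88.78° − 77.99° = 10.79°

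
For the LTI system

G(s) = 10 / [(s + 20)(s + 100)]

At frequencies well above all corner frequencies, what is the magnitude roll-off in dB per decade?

Each pole contributes −20 dB/decade at high frequency; each zero contributes +20 dB/decade.
Net: 0 zero(s) − 2 pole(s) → -40 dB/decade.

-40 dB/decade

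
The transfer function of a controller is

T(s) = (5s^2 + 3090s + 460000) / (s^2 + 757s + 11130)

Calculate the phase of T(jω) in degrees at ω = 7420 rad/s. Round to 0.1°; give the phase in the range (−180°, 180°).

1.1°

Substitute s = j7420:
Numerator: 5(j7420)^2 + 3090(j7420) + 460000 = -274822000 + j22927800
Denominator: (j7420)^2 + 757(j7420) + 11130 = -55045270 + j5616940
|N| = √(274822000² + 22927800²) ≈ 2.7578e+08, ∠N ≈ 175.23°
|D| = √(55045270² + 5616940²) ≈ 5.5331e+07, ∠D ≈ 174.17°
∠T = 175.23° − 174.17° = 1.06°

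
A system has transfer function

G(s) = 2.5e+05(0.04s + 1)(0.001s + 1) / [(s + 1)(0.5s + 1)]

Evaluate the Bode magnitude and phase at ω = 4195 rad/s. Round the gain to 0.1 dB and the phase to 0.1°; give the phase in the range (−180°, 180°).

26.3 dB, -13.7°

At ω = 4195 rad/s:
zero (1 + j4195·0.04) = 1 + j167.8 → |·| ≈ 167.8, ∠ ≈ 89.66°
zero (1 + j4195·0.001) = 1 + j4.195 → |·| ≈ 4.3125, ∠ ≈ 76.59°
pole (1 + j4195·1) = 1 + j4195 → |·| ≈ 4195, ∠ ≈ 89.99°
pole (1 + j4195·0.5) = 1 + j2097.5 → |·| ≈ 2097.5, ∠ ≈ 89.97°
|G| = 2.5e+05 · 167.8 · 4.3125 / (4195 · 2097.5) ≈ 20.56
Gain = 20 log₁₀(20.56) ≈ 26.26 dB
∠G = (89.66° + 76.59°) − (89.99° + 89.97°) = -13.71°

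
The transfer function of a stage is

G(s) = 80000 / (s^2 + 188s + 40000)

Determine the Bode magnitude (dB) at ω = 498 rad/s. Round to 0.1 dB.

At s = jω = j498:
quadratic: (j498)² + 188·j498 + 40000 = -208004 + j93624 → |·| ≈ 2.281e+05, ∠ ≈ 155.77°
|G| = 80000 / 2.281e+05 ≈ 0.35072
Gain = 20 log₁₀(0.35072) ≈ -9.10 dB

-9.1 dB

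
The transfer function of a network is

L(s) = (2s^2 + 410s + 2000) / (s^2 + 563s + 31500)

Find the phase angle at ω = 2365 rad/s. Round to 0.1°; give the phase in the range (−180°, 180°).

Substitute s = j2365:
Numerator: 2(j2365)^2 + 410(j2365) + 2000 = -11184450 + j969650
Denominator: (j2365)^2 + 563(j2365) + 31500 = -5561725 + j1331495
|N| = √(11184450² + 969650²) ≈ 1.1226e+07, ∠N ≈ 175.05°
|D| = √(5561725² + 1331495²) ≈ 5.7189e+06, ∠D ≈ 166.54°
∠L = 175.05° − 166.54° = 8.51°

8.5°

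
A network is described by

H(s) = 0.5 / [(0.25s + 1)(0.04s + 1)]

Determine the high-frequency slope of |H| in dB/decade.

-40 dB/decade

Each pole contributes −20 dB/decade at high frequency; each zero contributes +20 dB/decade.
Net: 0 zero(s) − 2 pole(s) → -40 dB/decade.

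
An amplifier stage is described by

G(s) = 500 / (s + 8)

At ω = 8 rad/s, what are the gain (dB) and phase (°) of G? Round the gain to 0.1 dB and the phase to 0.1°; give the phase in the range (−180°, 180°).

32.9 dB, -45.0°

Substitute s = j8:
Numerator: 500 = 500 + j0
Denominator: (j8) + 8 = 8 + j8
|N| = √(500² + 0²) ≈ 500, ∠N ≈ 0.00°
|D| = √(8² + 8²) ≈ 11.314, ∠D ≈ 45.00°
|G| = 500 / 11.314 ≈ 44.193
Gain = 20 log₁₀(44.193) ≈ 32.91 dB
∠G = 0.00° − 45.00° = -45.00°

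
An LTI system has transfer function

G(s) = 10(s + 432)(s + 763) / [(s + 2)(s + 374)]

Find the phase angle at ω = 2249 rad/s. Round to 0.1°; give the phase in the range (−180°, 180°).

At s = jω = j2249:
zero (s+432): 432 + j2249 → |·| = √(432²+2249²) = √5244625 ≈ 2290.1, ∠ = arctan(2249/432) ≈ 79.13°
zero (s+763): 763 + j2249 → |·| = √(763²+2249²) = √5640170 ≈ 2374.9, ∠ = arctan(2249/763) ≈ 71.26°
pole (s+2): 2 + j2249 → |·| = √(2²+2249²) = √5058005 ≈ 2249, ∠ = arctan(2249/2) ≈ 89.95°
pole (s+374): 374 + j2249 → |·| = √(374²+2249²) = √5197877 ≈ 2279.9, ∠ = arctan(2249/374) ≈ 80.56°
∠G = 150.39° − 170.51° = -20.12°

-20.1°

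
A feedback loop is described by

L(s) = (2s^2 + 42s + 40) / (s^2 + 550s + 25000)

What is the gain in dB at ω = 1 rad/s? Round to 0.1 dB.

-52.9 dB

Substitute s = j1:
Numerator: 2(j1)^2 + 42(j1) + 40 = 38 + j42
Denominator: (j1)^2 + 550(j1) + 25000 = 24999 + j550
|N| = √(38² + 42²) ≈ 56.639, ∠N ≈ 47.86°
|D| = √(24999² + 550²) ≈ 25005, ∠D ≈ 1.26°
|L| = 56.639 / 25005 ≈ 0.0022651
Gain = 20 log₁₀(0.0022651) ≈ -52.90 dB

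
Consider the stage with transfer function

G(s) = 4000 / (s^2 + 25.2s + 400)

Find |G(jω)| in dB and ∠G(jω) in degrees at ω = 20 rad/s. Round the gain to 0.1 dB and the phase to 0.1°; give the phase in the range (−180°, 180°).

At s = jω = j20:
quadratic: (j20)² + 25.2·j20 + 400 = 0 + j504 → |·| ≈ 504, ∠ ≈ 90.00°
|G| = 4000 / 504 ≈ 7.9365
Gain = 20 log₁₀(7.9365) ≈ 17.99 dB
∠G = 0.00° − 90.00° = -90.00°

18.0 dB, -90.0°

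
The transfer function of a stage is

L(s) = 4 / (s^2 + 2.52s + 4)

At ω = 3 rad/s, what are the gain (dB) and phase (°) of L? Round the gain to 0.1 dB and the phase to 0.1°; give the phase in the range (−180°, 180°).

At s = jω = j3:
quadratic: (j3)² + 2.52·j3 + 4 = -5 + j7.56 → |·| ≈ 9.0639, ∠ ≈ 123.48°
|L| = 4 / 9.0639 ≈ 0.44131
Gain = 20 log₁₀(0.44131) ≈ -7.11 dB
∠L = 0.00° − 123.48° = -123.48°

-7.1 dB, -123.5°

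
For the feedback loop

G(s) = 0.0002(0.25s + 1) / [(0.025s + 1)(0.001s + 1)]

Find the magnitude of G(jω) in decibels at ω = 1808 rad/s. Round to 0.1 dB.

-60.3 dB

At ω = 1808 rad/s:
zero (1 + j1808·0.25) = 1 + j452 → |·| ≈ 452, ∠ ≈ 89.87°
pole (1 + j1808·0.025) = 1 + j45.2 → |·| ≈ 45.211, ∠ ≈ 88.73°
pole (1 + j1808·0.001) = 1 + j1.808 → |·| ≈ 2.0661, ∠ ≈ 61.05°
|G| = 0.0002 · 452 / (45.211 · 2.0661) ≈ 0.00096777
Gain = 20 log₁₀(0.00096777) ≈ -60.28 dB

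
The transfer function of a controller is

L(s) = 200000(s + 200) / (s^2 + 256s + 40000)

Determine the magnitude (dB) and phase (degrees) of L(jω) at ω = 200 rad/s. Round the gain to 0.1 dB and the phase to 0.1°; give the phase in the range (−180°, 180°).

60.9 dB, -45.0°

At s = jω = j200:
zero (s+200): 200 + j200 → |·| = √(200²+200²) = √80000 ≈ 282.84, ∠ = arctan(200/200) ≈ 45.00°
quadratic: (j200)² + 256·j200 + 40000 = 0 + j51200 → |·| ≈ 51200, ∠ ≈ 90.00°
|L| = 200000 · 282.84 / 51200 ≈ 1104.8
Gain = 20 log₁₀(1104.8) ≈ 60.87 dB
∠L = 45.00° − 90.00° = -45.00°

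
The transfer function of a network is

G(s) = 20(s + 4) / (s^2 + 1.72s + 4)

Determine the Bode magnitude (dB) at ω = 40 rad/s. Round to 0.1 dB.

At s = jω = j40:
zero (s+4): 4 + j40 → |·| = √(4²+40²) = √1616 ≈ 40.2, ∠ = arctan(40/4) ≈ 84.29°
quadratic: (j40)² + 1.72·j40 + 4 = -1596 + j68.8 → |·| ≈ 1597.5, ∠ ≈ 177.53°
|G| = 20 · 40.2 / 1597.5 ≈ 0.50329
Gain = 20 log₁₀(0.50329) ≈ -5.96 dB

-6.0 dB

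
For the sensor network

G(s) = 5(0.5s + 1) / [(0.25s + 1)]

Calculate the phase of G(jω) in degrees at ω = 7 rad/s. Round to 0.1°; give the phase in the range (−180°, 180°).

13.8°

At ω = 7 rad/s:
zero (1 + j7·0.5) = 1 + j3.5 → |·| ≈ 3.6401, ∠ ≈ 74.05°
pole (1 + j7·0.25) = 1 + j1.75 → |·| ≈ 2.0156, ∠ ≈ 60.26°
∠G = (74.05°) − (60.26°) = 13.79°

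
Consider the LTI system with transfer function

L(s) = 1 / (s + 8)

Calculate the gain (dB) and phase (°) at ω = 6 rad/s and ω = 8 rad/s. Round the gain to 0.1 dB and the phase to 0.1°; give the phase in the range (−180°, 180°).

At s = jω = j6:
pole (s+8): 8 + j6 → |·| = √(8²+6²) = √100 ≈ 10, ∠ = arctan(6/8) ≈ 36.87°
|L| = 1 / 10 ≈ 0.1
Gain = 20 log₁₀(0.1) ≈ -20.00 dB
∠L = 0.00° − 36.87° = -36.87°

At s = jω = j8:
pole (s+8): 8 + j8 → |·| = √(8²+8²) = √128 ≈ 11.314, ∠ = arctan(8/8) ≈ 45.00°
|L| = 1 / 11.314 ≈ 0.088386
Gain = 20 log₁₀(0.088386) ≈ -21.07 dB
∠L = 0.00° − 45.00° = -45.00°

ω = 6: -20.0 dB, -36.9°; ω = 8: -21.1 dB, -45.0°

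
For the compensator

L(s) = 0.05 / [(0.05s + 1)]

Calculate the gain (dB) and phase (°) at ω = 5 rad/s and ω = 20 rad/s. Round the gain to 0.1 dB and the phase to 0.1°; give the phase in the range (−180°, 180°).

At ω = 5 rad/s:
pole (1 + j5·0.05) = 1 + j0.25 → |·| ≈ 1.0308, ∠ ≈ 14.04°
|L| = 0.05 · 1 / (1.0308) ≈ 0.048506
Gain = 20 log₁₀(0.048506) ≈ -26.28 dB
∠L = (0°) − (14.04°) = -14.04°

At ω = 20 rad/s:
pole (1 + j20·0.05) = 1 + j1 → |·| ≈ 1.4142, ∠ ≈ 45.00°
|L| = 0.05 · 1 / (1.4142) ≈ 0.035356
Gain = 20 log₁₀(0.035356) ≈ -29.03 dB
∠L = (0°) − (45.00°) = -45.00°

ω = 5: -26.3 dB, -14.0°; ω = 20: -29.0 dB, -45.0°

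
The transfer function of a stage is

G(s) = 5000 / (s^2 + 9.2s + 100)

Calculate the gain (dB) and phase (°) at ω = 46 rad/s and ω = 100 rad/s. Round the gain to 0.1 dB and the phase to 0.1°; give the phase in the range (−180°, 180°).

ω = 46: 7.7 dB, -168.1°; ω = 100: -6.0 dB, -174.7°

At s = jω = j46:
quadratic: (j46)² + 9.2·j46 + 100 = -2016 + j423.2 → |·| ≈ 2059.9, ∠ ≈ 168.14°
|G| = 5000 / 2059.9 ≈ 2.4273
Gain = 20 log₁₀(2.4273) ≈ 7.70 dB
∠G = 0.00° − 168.14° = -168.14°

At s = jω = j100:
quadratic: (j100)² + 9.2·j100 + 100 = -9900 + j920 → |·| ≈ 9942.7, ∠ ≈ 174.69°
|G| = 5000 / 9942.7 ≈ 0.50288
Gain = 20 log₁₀(0.50288) ≈ -5.97 dB
∠G = 0.00° − 174.69° = -174.69°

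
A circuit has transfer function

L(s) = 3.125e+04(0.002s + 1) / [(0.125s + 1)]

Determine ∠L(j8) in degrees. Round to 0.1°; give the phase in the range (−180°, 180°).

At ω = 8 rad/s:
zero (1 + j8·0.002) = 1 + j0.016 → |·| ≈ 1.0001, ∠ ≈ 0.92°
pole (1 + j8·0.125) = 1 + j1 → |·| ≈ 1.4142, ∠ ≈ 45.00°
∠L = (0.92°) − (45.00°) = -44.08°

-44.1°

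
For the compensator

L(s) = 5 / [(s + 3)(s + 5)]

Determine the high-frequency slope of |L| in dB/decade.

-40 dB/decade

Each pole contributes −20 dB/decade at high frequency; each zero contributes +20 dB/decade.
Net: 0 zero(s) − 2 pole(s) → -40 dB/decade.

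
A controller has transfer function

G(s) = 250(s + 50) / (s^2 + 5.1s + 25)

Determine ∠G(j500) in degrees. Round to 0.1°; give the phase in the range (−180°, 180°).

-95.1°

At s = jω = j500:
zero (s+50): 50 + j500 → |·| = √(50²+500²) = √252500 ≈ 502.49, ∠ = arctan(500/50) ≈ 84.29°
quadratic: (j500)² + 5.1·j500 + 25 = -249975 + j2550 → |·| ≈ 2.4999e+05, ∠ ≈ 179.42°
∠G = 84.29° − 179.42° = -95.13°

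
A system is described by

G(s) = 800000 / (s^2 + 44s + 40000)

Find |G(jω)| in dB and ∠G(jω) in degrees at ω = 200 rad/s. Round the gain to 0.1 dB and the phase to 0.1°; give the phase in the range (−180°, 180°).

39.2 dB, -90.0°

At s = jω = j200:
quadratic: (j200)² + 44·j200 + 40000 = 0 + j8800 → |·| ≈ 8800, ∠ ≈ 90.00°
|G| = 800000 / 8800 ≈ 90.909
Gain = 20 log₁₀(90.909) ≈ 39.17 dB
∠G = 0.00° − 90.00° = -90.00°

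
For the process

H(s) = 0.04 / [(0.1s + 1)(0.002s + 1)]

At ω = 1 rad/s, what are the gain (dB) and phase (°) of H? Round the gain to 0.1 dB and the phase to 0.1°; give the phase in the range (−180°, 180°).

At ω = 1 rad/s:
pole (1 + j1·0.1) = 1 + j0.1 → |·| ≈ 1.005, ∠ ≈ 5.71°
pole (1 + j1·0.002) = 1 + j0.002 → |·| ≈ 1, ∠ ≈ 0.11°
|H| = 0.04 · 1 / (1.005 · 1) ≈ 0.039801
Gain = 20 log₁₀(0.039801) ≈ -28.00 dB
∠H = (0°) − (5.71° + 0.11°) = -5.82°

-28.0 dB, -5.8°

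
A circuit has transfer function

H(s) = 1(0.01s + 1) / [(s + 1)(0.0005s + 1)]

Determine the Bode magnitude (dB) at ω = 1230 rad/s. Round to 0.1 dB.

-41.4 dB

At ω = 1230 rad/s:
zero (1 + j1230·0.01) = 1 + j12.3 → |·| ≈ 12.341, ∠ ≈ 85.35°
pole (1 + j1230·1) = 1 + j1230 → |·| ≈ 1230, ∠ ≈ 89.95°
pole (1 + j1230·0.0005) = 1 + j0.615 → |·| ≈ 1.174, ∠ ≈ 31.59°
|H| = 1 · 12.341 / (1230 · 1.174) ≈ 0.0085463
Gain = 20 log₁₀(0.0085463) ≈ -41.36 dB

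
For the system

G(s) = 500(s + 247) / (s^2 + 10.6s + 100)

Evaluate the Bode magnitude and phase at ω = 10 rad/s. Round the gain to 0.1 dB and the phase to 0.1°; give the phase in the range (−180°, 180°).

At s = jω = j10:
zero (s+247): 247 + j10 → |·| = √(247²+10²) = √61109 ≈ 247.2, ∠ = arctan(10/247) ≈ 2.32°
quadratic: (j10)² + 10.6·j10 + 100 = 0 + j106 → |·| ≈ 106, ∠ ≈ 90.00°
|G| = 500 · 247.2 / 106 ≈ 1166
Gain = 20 log₁₀(1166) ≈ 61.33 dB
∠G = 2.32° − 90.00° = -87.68°

61.3 dB, -87.7°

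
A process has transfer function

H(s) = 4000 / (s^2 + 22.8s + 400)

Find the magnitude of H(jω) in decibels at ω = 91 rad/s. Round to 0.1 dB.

At s = jω = j91:
quadratic: (j91)² + 22.8·j91 + 400 = -7881 + j2074.8 → |·| ≈ 8149.5, ∠ ≈ 165.25°
|H| = 4000 / 8149.5 ≈ 0.49083
Gain = 20 log₁₀(0.49083) ≈ -6.18 dB

-6.2 dB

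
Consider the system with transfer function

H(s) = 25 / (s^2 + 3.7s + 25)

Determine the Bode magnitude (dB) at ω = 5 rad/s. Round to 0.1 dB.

At s = jω = j5:
quadratic: (j5)² + 3.7·j5 + 25 = 0 + j18.5 → |·| ≈ 18.5, ∠ ≈ 90.00°
|H| = 25 / 18.5 ≈ 1.3514
Gain = 20 log₁₀(1.3514) ≈ 2.62 dB

2.6 dB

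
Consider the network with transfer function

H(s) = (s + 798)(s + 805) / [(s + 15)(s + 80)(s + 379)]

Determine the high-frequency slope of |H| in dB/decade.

Each pole contributes −20 dB/decade at high frequency; each zero contributes +20 dB/decade.
Net: 2 zero(s) − 3 pole(s) → -20 dB/decade.

-20 dB/decade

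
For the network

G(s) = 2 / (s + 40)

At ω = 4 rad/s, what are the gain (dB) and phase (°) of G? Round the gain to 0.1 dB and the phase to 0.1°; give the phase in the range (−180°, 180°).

At s = jω = j4:
pole (s+40): 40 + j4 → |·| = √(40²+4²) = √1616 ≈ 40.2, ∠ = arctan(4/40) ≈ 5.71°
|G| = 2 / 40.2 ≈ 0.049751
Gain = 20 log₁₀(0.049751) ≈ -26.06 dB
∠G = 0.00° − 5.71° = -5.71°

-26.1 dB, -5.7°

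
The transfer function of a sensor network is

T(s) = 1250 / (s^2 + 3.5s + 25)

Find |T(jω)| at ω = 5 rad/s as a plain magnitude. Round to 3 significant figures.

71.4

At s = jω = j5:
quadratic: (j5)² + 3.5·j5 + 25 = 0 + j17.5 → |·| ≈ 17.5, ∠ ≈ 90.00°
|T| = 1250 / 17.5 ≈ 71.429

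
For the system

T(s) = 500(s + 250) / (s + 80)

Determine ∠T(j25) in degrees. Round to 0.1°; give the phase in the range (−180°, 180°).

-11.6°

At s = jω = j25:
zero (s+250): 250 + j25 → |·| = √(250²+25²) = √63125 ≈ 251.25, ∠ = arctan(25/250) ≈ 5.71°
pole (s+80): 80 + j25 → |·| = √(80²+25²) = √7025 ≈ 83.815, ∠ = arctan(25/80) ≈ 17.35°
∠T = 5.71° − 17.35° = -11.64°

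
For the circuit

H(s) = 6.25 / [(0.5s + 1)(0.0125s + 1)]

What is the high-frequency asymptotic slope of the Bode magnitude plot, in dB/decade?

-40 dB/decade

Each pole contributes −20 dB/decade at high frequency; each zero contributes +20 dB/decade.
Net: 0 zero(s) − 2 pole(s) → -40 dB/decade.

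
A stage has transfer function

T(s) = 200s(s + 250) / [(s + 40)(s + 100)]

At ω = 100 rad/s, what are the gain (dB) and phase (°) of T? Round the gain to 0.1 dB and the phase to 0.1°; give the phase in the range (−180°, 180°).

51.0 dB, -1.4°

At s = jω = j100:
zero (s+250): 250 + j100 → |·| = √(250²+100²) = √72500 ≈ 269.26, ∠ = arctan(100/250) ≈ 21.80°
zero at origin: s = j100 → |·| = 100, ∠ = 90.00°
pole (s+40): 40 + j100 → |·| = √(40²+100²) = √11600 ≈ 107.7, ∠ = arctan(100/40) ≈ 68.20°
pole (s+100): 100 + j100 → |·| = √(100²+100²) = √20000 ≈ 141.42, ∠ = arctan(100/100) ≈ 45.00°
|T| = 200 · 26926 / 15231 ≈ 353.57
Gain = 20 log₁₀(353.57) ≈ 50.97 dB
∠T = 111.80° − 113.20° = -1.40°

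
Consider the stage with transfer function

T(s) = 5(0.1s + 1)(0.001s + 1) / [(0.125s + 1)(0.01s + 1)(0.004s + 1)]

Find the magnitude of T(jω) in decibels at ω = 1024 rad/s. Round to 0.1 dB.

At ω = 1024 rad/s:
zero (1 + j1024·0.1) = 1 + j102.4 → |·| ≈ 102.4, ∠ ≈ 89.44°
zero (1 + j1024·0.001) = 1 + j1.024 → |·| ≈ 1.4313, ∠ ≈ 45.68°
pole (1 + j1024·0.125) = 1 + j128 → |·| ≈ 128, ∠ ≈ 89.55°
pole (1 + j1024·0.01) = 1 + j10.24 → |·| ≈ 10.289, ∠ ≈ 84.42°
pole (1 + j1024·0.004) = 1 + j4.096 → |·| ≈ 4.2163, ∠ ≈ 76.28°
|T| = 5 · 102.4 · 1.4313 / (128 · 10.289 · 4.2163) ≈ 0.13197
Gain = 20 log₁₀(0.13197) ≈ -17.59 dB

-17.6 dB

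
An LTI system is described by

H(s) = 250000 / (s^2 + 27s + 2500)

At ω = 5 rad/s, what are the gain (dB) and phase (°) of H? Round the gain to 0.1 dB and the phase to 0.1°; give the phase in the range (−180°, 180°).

40.1 dB, -3.1°

At s = jω = j5:
quadratic: (j5)² + 27·j5 + 2500 = 2475 + j135 → |·| ≈ 2478.7, ∠ ≈ 3.12°
|H| = 250000 / 2478.7 ≈ 100.86
Gain = 20 log₁₀(100.86) ≈ 40.07 dB
∠H = 0.00° − 3.12° = -3.12°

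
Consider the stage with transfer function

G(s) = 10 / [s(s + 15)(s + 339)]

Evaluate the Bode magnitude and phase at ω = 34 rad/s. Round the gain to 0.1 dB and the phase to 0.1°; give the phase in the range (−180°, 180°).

-92.7 dB, -161.9°

At s = jω = j34:
pole (s+15): 15 + j34 → |·| = √(15²+34²) = √1381 ≈ 37.162, ∠ = arctan(34/15) ≈ 66.19°
pole (s+339): 339 + j34 → |·| = √(339²+34²) = √116077 ≈ 340.7, ∠ = arctan(34/339) ≈ 5.73°
pole at origin: |s| = 34, ∠ = 90.00° (in denominator)
|G| = 10 / 4.3048e+05 ≈ 2.323e-05
Gain = 20 log₁₀(2.323e-05) ≈ -92.68 dB
∠G = 0.00° − 161.92° = -161.92°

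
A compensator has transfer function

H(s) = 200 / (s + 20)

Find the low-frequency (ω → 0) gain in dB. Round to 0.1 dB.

20.0 dB

H(0) = 200 / 20 = 10
20 log₁₀(10) ≈ 20.00 dB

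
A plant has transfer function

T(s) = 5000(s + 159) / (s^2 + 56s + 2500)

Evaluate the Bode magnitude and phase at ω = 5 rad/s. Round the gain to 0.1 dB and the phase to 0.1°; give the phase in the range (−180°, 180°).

50.1 dB, -4.7°

At s = jω = j5:
zero (s+159): 159 + j5 → |·| = √(159²+5²) = √25306 ≈ 159.08, ∠ = arctan(5/159) ≈ 1.80°
quadratic: (j5)² + 56·j5 + 2500 = 2475 + j280 → |·| ≈ 2490.8, ∠ ≈ 6.45°
|T| = 5000 · 159.08 / 2490.8 ≈ 319.34
Gain = 20 log₁₀(319.34) ≈ 50.09 dB
∠T = 1.80° − 6.45° = -4.65°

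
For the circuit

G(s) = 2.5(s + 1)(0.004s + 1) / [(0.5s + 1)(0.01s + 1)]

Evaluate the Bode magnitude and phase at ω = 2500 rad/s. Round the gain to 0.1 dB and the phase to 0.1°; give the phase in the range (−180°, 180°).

6.1 dB, -3.4°

At ω = 2500 rad/s:
zero (1 + j2500·1) = 1 + j2500 → |·| ≈ 2500, ∠ ≈ 89.98°
zero (1 + j2500·0.004) = 1 + j10 → |·| ≈ 10.05, ∠ ≈ 84.29°
pole (1 + j2500·0.5) = 1 + j1250 → |·| ≈ 1250, ∠ ≈ 89.95°
pole (1 + j2500·0.01) = 1 + j25 → |·| ≈ 25.02, ∠ ≈ 87.71°
|G| = 2.5 · 2500 · 10.05 / (1250 · 25.02) ≈ 2.0084
Gain = 20 log₁₀(2.0084) ≈ 6.06 dB
∠G = (89.98° + 84.29°) − (89.95° + 87.71°) = -3.39°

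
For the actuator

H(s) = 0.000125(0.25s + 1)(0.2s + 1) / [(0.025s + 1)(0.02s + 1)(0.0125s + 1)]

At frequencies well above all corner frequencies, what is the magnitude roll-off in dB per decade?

-20 dB/decade

Each pole contributes −20 dB/decade at high frequency; each zero contributes +20 dB/decade.
Net: 2 zero(s) − 3 pole(s) → -20 dB/decade.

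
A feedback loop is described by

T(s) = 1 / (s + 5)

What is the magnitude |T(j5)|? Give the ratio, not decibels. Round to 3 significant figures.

At s = jω = j5:
pole (s+5): 5 + j5 → |·| = √(5²+5²) = √50 ≈ 7.0711, ∠ = arctan(5/5) ≈ 45.00°
|T| = 1 / 7.0711 ≈ 0.14142

0.141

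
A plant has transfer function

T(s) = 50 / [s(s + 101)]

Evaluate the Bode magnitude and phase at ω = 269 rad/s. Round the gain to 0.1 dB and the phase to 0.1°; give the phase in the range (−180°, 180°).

At s = jω = j269:
pole (s+101): 101 + j269 → |·| = √(101²+269²) = √82562 ≈ 287.34, ∠ = arctan(269/101) ≈ 69.42°
pole at origin: |s| = 269, ∠ = 90.00° (in denominator)
|T| = 50 / 77294 ≈ 0.00064688
Gain = 20 log₁₀(0.00064688) ≈ -63.78 dB
∠T = 0.00° − 159.42° = -159.42°

-63.8 dB, -159.4°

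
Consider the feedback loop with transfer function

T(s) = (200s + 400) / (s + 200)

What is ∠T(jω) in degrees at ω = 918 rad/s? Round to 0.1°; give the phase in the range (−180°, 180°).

Substitute s = j918:
Numerator: 200(j918) + 400 = 400 + j183600
Denominator: (j918) + 200 = 200 + j918
|N| = √(400² + 183600²) ≈ 1.836e+05, ∠N ≈ 89.88°
|D| = √(200² + 918²) ≈ 939.53, ∠D ≈ 77.71°
∠T = 89.88° − 77.71° = 12.17°

12.2°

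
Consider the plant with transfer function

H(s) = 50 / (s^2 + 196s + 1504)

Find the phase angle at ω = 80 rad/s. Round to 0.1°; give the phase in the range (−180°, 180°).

Substitute s = j80:
Numerator: 50 = 50 + j0
Denominator: (j80)^2 + 196(j80) + 1504 = -4896 + j15680
|N| = √(50² + 0²) ≈ 50, ∠N ≈ 0.00°
|D| = √(4896² + 15680²) ≈ 16427, ∠D ≈ 107.34°
∠H = 0.00° − 107.34° = -107.34°

-107.3°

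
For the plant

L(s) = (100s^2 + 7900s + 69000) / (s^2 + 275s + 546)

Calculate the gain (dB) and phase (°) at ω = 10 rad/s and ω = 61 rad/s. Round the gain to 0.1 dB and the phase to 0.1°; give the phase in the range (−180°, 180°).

Substitute s = j10:
Numerator: 100(j10)^2 + 7900(j10) + 69000 = 59000 + j79000
Denominator: (j10)^2 + 275(j10) + 546 = 446 + j2750
|N| = √(59000² + 79000²) ≈ 98600, ∠N ≈ 53.25°
|D| = √(446² + 2750²) ≈ 2785.9, ∠D ≈ 80.79°
|L| = 98600 / 2785.9 ≈ 35.393
Gain = 20 log₁₀(35.393) ≈ 30.98 dB
∠L = 53.25° − 80.79° = -27.54°

Substitute s = j61:
Numerator: 100(j61)^2 + 7900(j61) + 69000 = -303100 + j481900
Denominator: (j61)^2 + 275(j61) + 546 = -3175 + j16775
|N| = √(303100² + 481900²) ≈ 5.693e+05, ∠N ≈ 122.17°
|D| = √(3175² + 16775²) ≈ 17073, ∠D ≈ 100.72°
|L| = 5.693e+05 / 17073 ≈ 33.345
Gain = 20 log₁₀(33.345) ≈ 30.46 dB
∠L = 122.17° − 100.72° = 21.45°

ω = 10: 31.0 dB, -27.5°; ω = 61: 30.5 dB, 21.5°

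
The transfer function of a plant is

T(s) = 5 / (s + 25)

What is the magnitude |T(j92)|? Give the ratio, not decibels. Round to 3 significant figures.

0.0524

At s = jω = j92:
pole (s+25): 25 + j92 → |·| = √(25²+92²) = √9089 ≈ 95.336, ∠ = arctan(92/25) ≈ 74.80°
|T| = 5 / 95.336 ≈ 0.052446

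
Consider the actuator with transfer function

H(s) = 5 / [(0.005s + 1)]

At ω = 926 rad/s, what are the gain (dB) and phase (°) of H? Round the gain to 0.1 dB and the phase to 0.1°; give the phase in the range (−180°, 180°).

At ω = 926 rad/s:
pole (1 + j926·0.005) = 1 + j4.63 → |·| ≈ 4.7368, ∠ ≈ 77.81°
|H| = 5 · 1 / (4.7368) ≈ 1.0556
Gain = 20 log₁₀(1.0556) ≈ 0.47 dB
∠H = (0°) − (77.81°) = -77.81°

0.5 dB, -77.8°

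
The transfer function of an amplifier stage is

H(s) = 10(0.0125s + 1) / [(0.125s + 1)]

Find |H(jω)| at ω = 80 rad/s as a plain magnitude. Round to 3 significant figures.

1.41

At ω = 80 rad/s:
zero (1 + j80·0.0125) = 1 + j1 → |·| ≈ 1.4142, ∠ ≈ 45.00°
pole (1 + j80·0.125) = 1 + j10 → |·| ≈ 10.05, ∠ ≈ 84.29°
|H| = 10 · 1.4142 / (10.05) ≈ 1.4072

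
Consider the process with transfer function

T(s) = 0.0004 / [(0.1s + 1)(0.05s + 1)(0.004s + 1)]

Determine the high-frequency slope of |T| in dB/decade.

Each pole contributes −20 dB/decade at high frequency; each zero contributes +20 dB/decade.
Net: 0 zero(s) − 3 pole(s) → -60 dB/decade.

-60 dB/decade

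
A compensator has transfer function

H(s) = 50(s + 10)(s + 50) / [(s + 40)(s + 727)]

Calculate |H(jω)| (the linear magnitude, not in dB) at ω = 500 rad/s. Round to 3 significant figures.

28.4

At s = jω = j500:
zero (s+10): 10 + j500 → |·| = √(10²+500²) = √250100 ≈ 500.1, ∠ = arctan(500/10) ≈ 88.85°
zero (s+50): 50 + j500 → |·| = √(50²+500²) = √252500 ≈ 502.49, ∠ = arctan(500/50) ≈ 84.29°
pole (s+40): 40 + j500 → |·| = √(40²+500²) = √251600 ≈ 501.6, ∠ = arctan(500/40) ≈ 85.43°
pole (s+727): 727 + j500 → |·| = √(727²+500²) = √778529 ≈ 882.34, ∠ = arctan(500/727) ≈ 34.52°
|H| = 50 · 2.513e+05 / 4.4258e+05 ≈ 28.39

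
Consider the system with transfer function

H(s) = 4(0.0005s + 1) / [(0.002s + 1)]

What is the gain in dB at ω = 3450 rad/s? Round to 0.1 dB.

At ω = 3450 rad/s:
zero (1 + j3450·0.0005) = 1 + j1.725 → |·| ≈ 1.9939, ∠ ≈ 59.90°
pole (1 + j3450·0.002) = 1 + j6.9 → |·| ≈ 6.9721, ∠ ≈ 81.75°
|H| = 4 · 1.9939 / (6.9721) ≈ 1.1439
Gain = 20 log₁₀(1.1439) ≈ 1.17 dB

1.2 dB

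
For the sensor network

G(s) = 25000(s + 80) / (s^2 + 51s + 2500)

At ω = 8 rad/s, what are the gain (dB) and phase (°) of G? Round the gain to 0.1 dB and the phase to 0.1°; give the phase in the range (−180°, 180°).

58.2 dB, -3.8°

At s = jω = j8:
zero (s+80): 80 + j8 → |·| = √(80²+8²) = √6464 ≈ 80.399, ∠ = arctan(8/80) ≈ 5.71°
quadratic: (j8)² + 51·j8 + 2500 = 2436 + j408 → |·| ≈ 2469.9, ∠ ≈ 9.51°
|G| = 25000 · 80.399 / 2469.9 ≈ 813.79
Gain = 20 log₁₀(813.79) ≈ 58.21 dB
∠G = 5.71° − 9.51° = -3.80°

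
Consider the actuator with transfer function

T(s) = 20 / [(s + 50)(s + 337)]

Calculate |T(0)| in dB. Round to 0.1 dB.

-58.5 dB

T(0) = 20 / (50·337) ≈ 0.0011869
20 log₁₀(0.0011869) ≈ -58.51 dB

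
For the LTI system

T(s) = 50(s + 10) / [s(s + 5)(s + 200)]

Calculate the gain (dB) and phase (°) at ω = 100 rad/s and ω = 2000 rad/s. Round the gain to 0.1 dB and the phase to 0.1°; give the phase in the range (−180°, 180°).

At s = jω = j100:
zero (s+10): 10 + j100 → |·| = √(10²+100²) = √10100 ≈ 100.5, ∠ = arctan(100/10) ≈ 84.29°
pole (s+5): 5 + j100 → |·| = √(5²+100²) = √10025 ≈ 100.12, ∠ = arctan(100/5) ≈ 87.14°
pole (s+200): 200 + j100 → |·| = √(200²+100²) = √50000 ≈ 223.61, ∠ = arctan(100/200) ≈ 26.57°
pole at origin: |s| = 100, ∠ = 90.00° (in denominator)
|T| = 50 · 100.5 / 2.2388e+06 ≈ 0.0022445
Gain = 20 log₁₀(0.0022445) ≈ -52.98 dB
∠T = 84.29° − 203.71° = -119.42°

At s = jω = j2000:
zero (s+10): 10 + j2000 → |·| = √(10²+2000²) = √4000100 ≈ 2000, ∠ = arctan(2000/10) ≈ 89.71°
pole (s+5): 5 + j2000 → |·| = √(5²+2000²) = √4000025 ≈ 2000, ∠ = arctan(2000/5) ≈ 89.86°
pole (s+200): 200 + j2000 → |·| = √(200²+2000²) = √4040000 ≈ 2010, ∠ = arctan(2000/200) ≈ 84.29°
pole at origin: |s| = 2000, ∠ = 90.00° (in denominator)
|T| = 50 · 2000 / 8.04e+09 ≈ 1.2438e-05
Gain = 20 log₁₀(1.2438e-05) ≈ -98.10 dB
∠T = 89.71° − 264.15° = -174.44°

ω = 100: -53.0 dB, -119.4°; ω = 2000: -98.1 dB, -174.4°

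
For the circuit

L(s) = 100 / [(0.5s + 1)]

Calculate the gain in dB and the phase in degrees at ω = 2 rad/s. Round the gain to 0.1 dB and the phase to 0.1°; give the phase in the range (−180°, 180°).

37.0 dB, -45.0°

At ω = 2 rad/s:
pole (1 + j2·0.5) = 1 + j1 → |·| ≈ 1.4142, ∠ ≈ 45.00°
|L| = 100 · 1 / (1.4142) ≈ 70.711
Gain = 20 log₁₀(70.711) ≈ 36.99 dB
∠L = (0°) − (45.00°) = -45.00°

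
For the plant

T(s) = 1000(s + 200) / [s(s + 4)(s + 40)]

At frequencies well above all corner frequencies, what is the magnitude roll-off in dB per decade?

-40 dB/decade

Each pole contributes −20 dB/decade at high frequency; each zero contributes +20 dB/decade.
Net: 1 zero(s) − 3 pole(s) → -40 dB/decade.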